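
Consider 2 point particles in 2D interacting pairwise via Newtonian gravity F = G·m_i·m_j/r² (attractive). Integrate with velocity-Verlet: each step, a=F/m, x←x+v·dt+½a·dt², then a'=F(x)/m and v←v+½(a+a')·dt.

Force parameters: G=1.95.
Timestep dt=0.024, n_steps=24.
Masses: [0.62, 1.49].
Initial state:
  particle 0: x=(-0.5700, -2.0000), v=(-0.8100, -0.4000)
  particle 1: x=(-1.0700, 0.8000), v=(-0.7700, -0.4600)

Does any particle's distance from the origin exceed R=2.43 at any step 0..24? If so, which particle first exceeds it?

no

step 0: x0=(-0.5700, -2.0000) x1=(-1.0700, 0.8000)
step 1: x0=(-0.5895, -2.0095) x1=(-1.0885, 0.7889)
step 2: x0=(-0.6090, -2.0188) x1=(-1.1069, 0.7778)
step 3: x0=(-0.6285, -2.0279) x1=(-1.1254, 0.7665)
step 4: x0=(-0.6481, -2.0368) x1=(-1.1438, 0.7552)
step 5: x0=(-0.6677, -2.0454) x1=(-1.1622, 0.7437)
step 6: x0=(-0.6873, -2.0539) x1=(-1.1806, 0.7322)
step 7: x0=(-0.7070, -2.0622) x1=(-1.1990, 0.7206)
step 8: x0=(-0.7267, -2.0703) x1=(-1.2174, 0.7090)
step 9: x0=(-0.7464, -2.0781) x1=(-1.2357, 0.6972)
step 10: x0=(-0.7662, -2.0858) x1=(-1.2540, 0.6853)
step 11: x0=(-0.7860, -2.0932) x1=(-1.2724, 0.6734)
step 12: x0=(-0.8059, -2.1004) x1=(-1.2907, 0.6614)
step 13: x0=(-0.8258, -2.1075) x1=(-1.3090, 0.6493)
step 14: x0=(-0.8457, -2.1143) x1=(-1.3272, 0.6371)
step 15: x0=(-0.8657, -2.1209) x1=(-1.3455, 0.6248)
step 16: x0=(-0.8857, -2.1273) x1=(-1.3637, 0.6124)
step 17: x0=(-0.9058, -2.1334) x1=(-1.3820, 0.5999)
step 18: x0=(-0.9258, -2.1394) x1=(-1.4002, 0.5874)
step 19: x0=(-0.9460, -2.1451) x1=(-1.4184, 0.5747)
step 20: x0=(-0.9661, -2.1507) x1=(-1.4366, 0.5620)
step 21: x0=(-0.9863, -2.1560) x1=(-1.4547, 0.5492)
step 22: x0=(-1.0065, -2.1611) x1=(-1.4729, 0.5363)
step 23: x0=(-1.0268, -2.1659) x1=(-1.4910, 0.5233)
step 24: x0=(-1.0471, -2.1706) x1=(-1.5091, 0.5102)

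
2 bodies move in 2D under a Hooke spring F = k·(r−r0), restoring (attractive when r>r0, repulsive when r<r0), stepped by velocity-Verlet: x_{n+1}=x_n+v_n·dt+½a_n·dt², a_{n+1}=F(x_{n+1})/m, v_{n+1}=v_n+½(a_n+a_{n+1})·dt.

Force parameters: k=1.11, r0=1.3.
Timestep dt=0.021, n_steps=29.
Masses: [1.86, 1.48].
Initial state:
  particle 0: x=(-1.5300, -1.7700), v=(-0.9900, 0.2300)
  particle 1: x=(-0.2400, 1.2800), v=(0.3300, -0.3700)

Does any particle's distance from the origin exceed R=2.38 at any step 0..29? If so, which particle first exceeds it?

step 0: x0=(-1.5300, -1.7700) x1=(-0.2400, 1.2800)
step 1: x0=(-1.5507, -1.7649) x1=(-0.2332, 1.2719)
step 2: x0=(-1.5712, -1.7594) x1=(-0.2267, 1.2632)
step 3: x0=(-1.5914, -1.7533) x1=(-0.2204, 1.2539)
step 4: x0=(-1.6115, -1.7468) x1=(-0.2144, 1.2440)
step 5: x0=(-1.6313, -1.7398) x1=(-0.2087, 1.2336)
step 6: x0=(-1.6509, -1.7323) x1=(-0.2033, 1.2225)
step 7: x0=(-1.6702, -1.7244) x1=(-0.1981, 1.2108)
step 8: x0=(-1.6894, -1.7160) x1=(-0.1933, 1.1985)
step 9: x0=(-1.7083, -1.7071) x1=(-0.1887, 1.1857)
step 10: x0=(-1.7269, -1.6978) x1=(-0.1845, 1.1722)
step 11: x0=(-1.7453, -1.6880) x1=(-0.1806, 1.1582)
step 12: x0=(-1.7635, -1.6778) x1=(-0.1770, 1.1437)
step 13: x0=(-1.7814, -1.6671) x1=(-0.1736, 1.1285)
step 14: x0=(-1.7990, -1.6560) x1=(-0.1706, 1.1129)
step 15: x0=(-1.8164, -1.6444) x1=(-0.1680, 1.0967)
step 16: x0=(-1.8336, -1.6324) x1=(-0.1656, 1.0799)
step 17: x0=(-1.8505, -1.6200) x1=(-0.1636, 1.0626)
step 18: x0=(-1.8671, -1.6072) x1=(-0.1619, 1.0448)
step 19: x0=(-1.8835, -1.5940) x1=(-0.1606, 1.0265)
step 20: x0=(-1.8995, -1.5803) x1=(-0.1595, 1.0076)
step 21: x0=(-1.9154, -1.5663) x1=(-0.1588, 0.9883)
step 22: x0=(-1.9309, -1.5519) x1=(-0.1585, 0.9685)
step 23: x0=(-1.9462, -1.5371) x1=(-0.1585, 0.9482)
step 24: x0=(-1.9612, -1.5219) x1=(-0.1588, 0.9274)
step 25: x0=(-1.9760, -1.5064) x1=(-0.1595, 0.9062)
step 26: x0=(-1.9905, -1.4904) x1=(-0.1605, 0.8845)
step 27: x0=(-2.0047, -1.4742) x1=(-0.1618, 0.8623)
step 28: x0=(-2.0186, -1.4576) x1=(-0.1635, 0.8398)
step 29: x0=(-2.0322, -1.4406) x1=(-0.1655, 0.8168)

yes, particle 0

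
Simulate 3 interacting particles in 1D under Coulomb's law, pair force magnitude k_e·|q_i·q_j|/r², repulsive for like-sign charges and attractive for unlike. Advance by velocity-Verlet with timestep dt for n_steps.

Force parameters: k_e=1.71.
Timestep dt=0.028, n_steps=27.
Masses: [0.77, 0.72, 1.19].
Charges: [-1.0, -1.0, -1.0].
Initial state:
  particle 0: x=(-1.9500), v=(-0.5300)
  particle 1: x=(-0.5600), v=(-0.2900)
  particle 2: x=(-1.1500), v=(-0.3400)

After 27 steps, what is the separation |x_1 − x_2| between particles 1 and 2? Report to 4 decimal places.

step 0: x0=(-1.9500) x1=(-0.5600) x2=(-1.1500)
step 1: x0=(-1.9667) x1=(-0.5650) x2=(-1.1603)
step 2: x0=(-1.9869) x1=(-0.5637) x2=(-1.1720)
step 3: x0=(-2.0106) x1=(-0.5565) x2=(-1.1850)
step 4: x0=(-2.0376) x1=(-0.5437) x2=(-1.1993)
step 5: x0=(-2.0680) x1=(-0.5258) x2=(-1.2145)
step 6: x0=(-2.1014) x1=(-0.5031) x2=(-1.2306)
step 7: x0=(-2.1379) x1=(-0.4762) x2=(-1.2474)
step 8: x0=(-2.1771) x1=(-0.4455) x2=(-1.2646)
step 9: x0=(-2.2190) x1=(-0.4114) x2=(-1.2821)
step 10: x0=(-2.2635) x1=(-0.3743) x2=(-1.2999)
step 11: x0=(-2.3103) x1=(-0.3344) x2=(-1.3177)
step 12: x0=(-2.3593) x1=(-0.2922) x2=(-1.3356)
step 13: x0=(-2.4104) x1=(-0.2478) x2=(-1.3534)
step 14: x0=(-2.4634) x1=(-0.2015) x2=(-1.3712)
step 15: x0=(-2.5183) x1=(-0.1535) x2=(-1.3888)
step 16: x0=(-2.5748) x1=(-0.1039) x2=(-1.4063)
step 17: x0=(-2.6328) x1=(-0.0529) x2=(-1.4236)
step 18: x0=(-2.6923) x1=(-0.0007) x2=(-1.4407)
step 19: x0=(-2.7532) x1=(0.0527) x2=(-1.4577)
step 20: x0=(-2.8153) x1=(0.1072) x2=(-1.4745)
step 21: x0=(-2.8786) x1=(0.1626) x2=(-1.4911)
step 22: x0=(-2.9430) x1=(0.2189) x2=(-1.5075)
step 23: x0=(-3.0084) x1=(0.2760) x2=(-1.5238)
step 24: x0=(-3.0747) x1=(0.3339) x2=(-1.5399)
step 25: x0=(-3.1420) x1=(0.3924) x2=(-1.5559)
step 26: x0=(-3.2101) x1=(0.4516) x2=(-1.5717)
step 27: x0=(-3.2789) x1=(0.5114) x2=(-1.5873)

2.0988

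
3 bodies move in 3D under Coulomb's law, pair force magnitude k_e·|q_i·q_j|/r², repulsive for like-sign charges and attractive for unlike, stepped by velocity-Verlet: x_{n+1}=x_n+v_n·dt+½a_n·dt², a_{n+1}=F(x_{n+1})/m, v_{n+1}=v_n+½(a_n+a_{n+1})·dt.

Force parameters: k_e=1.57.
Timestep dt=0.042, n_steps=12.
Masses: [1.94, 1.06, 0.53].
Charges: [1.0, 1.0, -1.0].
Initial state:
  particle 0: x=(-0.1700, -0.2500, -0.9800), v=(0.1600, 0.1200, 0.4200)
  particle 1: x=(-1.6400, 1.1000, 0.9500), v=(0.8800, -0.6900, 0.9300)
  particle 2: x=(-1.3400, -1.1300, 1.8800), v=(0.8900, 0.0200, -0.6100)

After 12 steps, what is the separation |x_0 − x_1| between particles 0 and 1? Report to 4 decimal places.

2.6497

step 0: x0=(-0.1700, -0.2500, -0.9800) x1=(-1.6400, 1.1000, 0.9500) x2=(-1.3400, -1.1300, 1.8800)
step 1: x0=(-0.1633, -0.2450, -0.9624) x1=(-1.6031, 1.0709, 0.9893) x2=(-1.3026, -1.1287, 1.8540)
step 2: x0=(-0.1565, -0.2402, -0.9447) x1=(-1.5663, 1.0415, 1.0289) x2=(-1.2651, -1.1264, 1.8272)
step 3: x0=(-0.1496, -0.2355, -0.9271) x1=(-1.5297, 1.0119, 1.0690) x2=(-1.2275, -1.1230, 1.7996)
step 4: x0=(-0.1428, -0.2309, -0.9095) x1=(-1.4931, 0.9819, 1.1095) x2=(-1.1899, -1.1186, 1.7711)
step 5: x0=(-0.1358, -0.2264, -0.8919) x1=(-1.4567, 0.9516, 1.1505) x2=(-1.1522, -1.1129, 1.7418)
step 6: x0=(-0.1289, -0.2221, -0.8743) x1=(-1.4203, 0.9210, 1.1918) x2=(-1.1145, -1.1061, 1.7117)
step 7: x0=(-0.1219, -0.2179, -0.8566) x1=(-1.3841, 0.8899, 1.2336) x2=(-1.0768, -1.0979, 1.6808)
step 8: x0=(-0.1148, -0.2139, -0.8390) x1=(-1.3479, 0.8584, 1.2758) x2=(-1.0390, -1.0883, 1.6490)
step 9: x0=(-0.1078, -0.2100, -0.8214) x1=(-1.3118, 0.8264, 1.3183) x2=(-1.0011, -1.0773, 1.6164)
step 10: x0=(-0.1007, -0.2062, -0.8038) x1=(-1.2757, 0.7938, 1.3613) x2=(-0.9633, -1.0647, 1.5830)
step 11: x0=(-0.0936, -0.2026, -0.7861) x1=(-1.2397, 0.7607, 1.4047) x2=(-0.9255, -1.0504, 1.5487)
step 12: x0=(-0.0864, -0.1991, -0.7685) x1=(-1.2037, 0.7270, 1.4485) x2=(-0.8877, -1.0344, 1.5136)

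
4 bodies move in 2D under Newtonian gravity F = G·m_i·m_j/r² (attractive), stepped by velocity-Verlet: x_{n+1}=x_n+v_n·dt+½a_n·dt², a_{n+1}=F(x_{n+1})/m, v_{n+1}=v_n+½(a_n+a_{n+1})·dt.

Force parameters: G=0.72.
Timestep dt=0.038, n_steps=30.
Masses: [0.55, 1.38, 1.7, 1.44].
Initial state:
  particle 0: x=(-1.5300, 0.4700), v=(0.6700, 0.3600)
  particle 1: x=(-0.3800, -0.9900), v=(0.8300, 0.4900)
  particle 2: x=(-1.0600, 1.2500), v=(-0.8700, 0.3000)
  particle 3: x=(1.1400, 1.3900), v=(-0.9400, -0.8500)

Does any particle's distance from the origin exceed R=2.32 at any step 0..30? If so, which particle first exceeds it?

step 0: x0=(-1.5300, 0.4700) x1=(-0.3800, -0.9900) x2=(-1.0600, 1.2500) x3=(1.1400, 1.3900)
step 1: x0=(-1.5038, 0.4845) x1=(-0.3485, -0.9711) x2=(-1.0930, 1.2610) x3=(1.1040, 1.3576)
step 2: x0=(-1.4760, 0.5007) x1=(-0.3171, -0.9516) x2=(-1.1260, 1.2711) x3=(1.0675, 1.3250)
step 3: x0=(-1.4468, 0.5189) x1=(-0.2858, -0.9314) x2=(-1.1590, 1.2802) x3=(1.0304, 1.2922)
step 4: x0=(-1.4162, 0.5393) x1=(-0.2546, -0.9107) x2=(-1.1918, 1.2883) x3=(0.9928, 1.2592)
step 5: x0=(-1.3842, 0.5623) x1=(-0.2236, -0.8893) x2=(-1.2245, 1.2953) x3=(0.9546, 1.2259)
step 6: x0=(-1.3511, 0.5881) x1=(-0.1926, -0.8673) x2=(-1.2570, 1.3010) x3=(0.9158, 1.1925)
step 7: x0=(-1.3170, 0.6170) x1=(-0.1617, -0.8447) x2=(-1.2892, 1.3054) x3=(0.8764, 1.1588)
step 8: x0=(-1.2822, 0.6493) x1=(-0.1309, -0.8214) x2=(-1.3210, 1.3084) x3=(0.8364, 1.1248)
step 9: x0=(-1.2471, 0.6855) x1=(-0.1003, -0.7975) x2=(-1.3523, 1.3098) x3=(0.7958, 1.0906)
step 10: x0=(-1.2121, 0.7258) x1=(-0.0697, -0.7728) x2=(-1.3830, 1.3096) x3=(0.7545, 1.0561)
step 11: x0=(-1.1779, 0.7704) x1=(-0.0393, -0.7474) x2=(-1.4127, 1.3077) x3=(0.7126, 1.0213)
step 12: x0=(-1.1451, 0.8194) x1=(-0.0089, -0.7213) x2=(-1.4414, 1.3040) x3=(0.6700, 0.9861)
step 13: x0=(-1.1144, 0.8728) x1=(0.0213, -0.6945) x2=(-1.4686, 1.2985) x3=(0.6266, 0.9506)
step 14: x0=(-1.0867, 0.9304) x1=(0.0515, -0.6668) x2=(-1.4942, 1.2914) x3=(0.5826, 0.9148)
step 15: x0=(-1.0627, 0.9916) x1=(0.0816, -0.6382) x2=(-1.5179, 1.2827) x3=(0.5377, 0.8785)
step 16: x0=(-1.0431, 1.0557) x1=(0.1116, -0.6088) x2=(-1.5394, 1.2728) x3=(0.4921, 0.8417)
step 17: x0=(-1.0281, 1.1219) x1=(0.1415, -0.5784) x2=(-1.5587, 1.2618) x3=(0.4457, 0.8045)
step 18: x0=(-1.0180, 1.1892) x1=(0.1713, -0.5469) x2=(-1.5756, 1.2501) x3=(0.3985, 0.7667)
step 19: x0=(-1.0126, 1.2566) x1=(0.2009, -0.5143) x2=(-1.5902, 1.2379) x3=(0.3505, 0.7283)
step 20: x0=(-1.0117, 1.3233) x1=(0.2304, -0.4804) x2=(-1.6026, 1.2256) x3=(0.3017, 0.6891)
step 21: x0=(-1.0149, 1.3887) x1=(0.2597, -0.4452) x2=(-1.6129, 1.2132) x3=(0.2521, 0.6492)
step 22: x0=(-1.0216, 1.4522) x1=(0.2887, -0.4084) x2=(-1.6212, 1.2010) x3=(0.2019, 0.6084)
step 23: x0=(-1.0315, 1.5135) x1=(0.3173, -0.3700) x2=(-1.6277, 1.1890) x3=(0.1511, 0.5664)
step 24: x0=(-1.0441, 1.5723) x1=(0.3454, -0.3296) x2=(-1.6325, 1.1774) x3=(0.1000, 0.5233)
step 25: x0=(-1.0590, 1.6285) x1=(0.3726, -0.2872) x2=(-1.6358, 1.1661) x3=(0.0487, 0.4787)
step 26: x0=(-1.0759, 1.6821) x1=(0.3987, -0.2425) x2=(-1.6376, 1.1551) x3=(-0.0025, 0.4326)
step 27: x0=(-1.0944, 1.7330) x1=(0.4232, -0.1955) x2=(-1.6382, 1.1445) x3=(-0.0531, 0.3848)
step 28: x0=(-1.1144, 1.7813) x1=(0.4458, -0.1462) x2=(-1.6375, 1.1342) x3=(-0.1027, 0.3355)
step 29: x0=(-1.1355, 1.8271) x1=(0.4659, -0.0948) x2=(-1.6356, 1.1242) x3=(-0.1510, 0.2849)
step 30: x0=(-1.1576, 1.8703) x1=(0.4833, -0.0417) x2=(-1.6326, 1.1144) x3=(-0.1975, 0.2332)

no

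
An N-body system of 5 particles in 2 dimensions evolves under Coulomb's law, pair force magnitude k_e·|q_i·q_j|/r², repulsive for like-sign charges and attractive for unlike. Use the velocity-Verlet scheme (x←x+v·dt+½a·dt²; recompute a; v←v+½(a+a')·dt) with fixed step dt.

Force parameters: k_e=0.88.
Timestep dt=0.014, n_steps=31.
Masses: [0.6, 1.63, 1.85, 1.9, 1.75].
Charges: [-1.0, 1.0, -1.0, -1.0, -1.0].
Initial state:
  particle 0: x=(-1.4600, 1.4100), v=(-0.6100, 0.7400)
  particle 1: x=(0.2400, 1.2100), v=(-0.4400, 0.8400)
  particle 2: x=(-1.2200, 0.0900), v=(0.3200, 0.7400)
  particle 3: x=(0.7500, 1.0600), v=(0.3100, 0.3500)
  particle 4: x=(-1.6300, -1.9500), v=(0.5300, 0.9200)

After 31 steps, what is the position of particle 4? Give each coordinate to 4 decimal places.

(-1.4024, -1.5654)

step 0: x0=(-1.4600, 1.4100) x1=(0.2400, 1.2100) x2=(-1.2200, 0.0900) x3=(0.7500, 1.0600) x4=(-1.6300, -1.9500)
step 1: x0=(-1.4685, 1.4205) x1=(0.2340, 1.2217) x2=(-1.2155, 0.1003) x3=(0.7542, 1.0650) x4=(-1.6226, -1.9371)
step 2: x0=(-1.4771, 1.4311) x1=(0.2283, 1.2333) x2=(-1.2110, 0.1107) x3=(0.7582, 1.0700) x4=(-1.6152, -1.9243)
step 3: x0=(-1.4856, 1.4419) x1=(0.2228, 1.2447) x2=(-1.2065, 0.1210) x3=(0.7619, 1.0751) x4=(-1.6078, -1.9115)
step 4: x0=(-1.4941, 1.4529) x1=(0.2176, 1.2560) x2=(-1.2019, 0.1313) x3=(0.7653, 1.0804) x4=(-1.6004, -1.8987)
step 5: x0=(-1.5026, 1.4640) x1=(0.2126, 1.2672) x2=(-1.1974, 0.1415) x3=(0.7686, 1.0857) x4=(-1.5930, -1.8860)
step 6: x0=(-1.5110, 1.4754) x1=(0.2078, 1.2783) x2=(-1.1928, 0.1518) x3=(0.7716, 1.0912) x4=(-1.5856, -1.8733)
step 7: x0=(-1.5195, 1.4869) x1=(0.2033, 1.2893) x2=(-1.1882, 0.1620) x3=(0.7744, 1.0967) x4=(-1.5782, -1.8606)
step 8: x0=(-1.5280, 1.4986) x1=(0.1990, 1.3002) x2=(-1.1835, 0.1722) x3=(0.7771, 1.1023) x4=(-1.5708, -1.8479)
step 9: x0=(-1.5364, 1.5104) x1=(0.1949, 1.3109) x2=(-1.1789, 0.1824) x3=(0.7795, 1.1080) x4=(-1.5634, -1.8353)
step 10: x0=(-1.5449, 1.5225) x1=(0.1910, 1.3215) x2=(-1.1742, 0.1926) x3=(0.7818, 1.1138) x4=(-1.5561, -1.8227)
step 11: x0=(-1.5534, 1.5347) x1=(0.1872, 1.3320) x2=(-1.1695, 0.2028) x3=(0.7838, 1.1197) x4=(-1.5487, -1.8101)
step 12: x0=(-1.5618, 1.5470) x1=(0.1837, 1.3424) x2=(-1.1648, 0.2129) x3=(0.7857, 1.1256) x4=(-1.5413, -1.7976)
step 13: x0=(-1.5703, 1.5595) x1=(0.1803, 1.3527) x2=(-1.1601, 0.2231) x3=(0.7875, 1.1317) x4=(-1.5340, -1.7851)
step 14: x0=(-1.5787, 1.5722) x1=(0.1771, 1.3629) x2=(-1.1553, 0.2332) x3=(0.7890, 1.1378) x4=(-1.5266, -1.7726)
step 15: x0=(-1.5872, 1.5851) x1=(0.1741, 1.3729) x2=(-1.1505, 0.2433) x3=(0.7904, 1.1440) x4=(-1.5193, -1.7602)
step 16: x0=(-1.5957, 1.5981) x1=(0.1713, 1.3829) x2=(-1.1457, 0.2534) x3=(0.7916, 1.1503) x4=(-1.5119, -1.7478)
step 17: x0=(-1.6041, 1.6113) x1=(0.1686, 1.3927) x2=(-1.1409, 0.2635) x3=(0.7927, 1.1567) x4=(-1.5046, -1.7354)
step 18: x0=(-1.6126, 1.6246) x1=(0.1660, 1.4024) x2=(-1.1360, 0.2736) x3=(0.7936, 1.1632) x4=(-1.4973, -1.7231)
step 19: x0=(-1.6211, 1.6381) x1=(0.1636, 1.4120) x2=(-1.1312, 0.2837) x3=(0.7944, 1.1697) x4=(-1.4900, -1.7108)
step 20: x0=(-1.6296, 1.6518) x1=(0.1614, 1.4215) x2=(-1.1263, 0.2938) x3=(0.7950, 1.1763) x4=(-1.4826, -1.6985)
step 21: x0=(-1.6381, 1.6656) x1=(0.1593, 1.4309) x2=(-1.1213, 0.3038) x3=(0.7955, 1.1831) x4=(-1.4753, -1.6862)
step 22: x0=(-1.6466, 1.6795) x1=(0.1574, 1.4402) x2=(-1.1164, 0.3139) x3=(0.7959, 1.1899) x4=(-1.4680, -1.6740)
step 23: x0=(-1.6551, 1.6936) x1=(0.1556, 1.4494) x2=(-1.1114, 0.3239) x3=(0.7960, 1.1967) x4=(-1.4607, -1.6618)
step 24: x0=(-1.6636, 1.7078) x1=(0.1540, 1.4584) x2=(-1.1064, 0.3340) x3=(0.7961, 1.2037) x4=(-1.4534, -1.6497)
step 25: x0=(-1.6721, 1.7222) x1=(0.1525, 1.4674) x2=(-1.1014, 0.3440) x3=(0.7960, 1.2107) x4=(-1.4461, -1.6375)
step 26: x0=(-1.6807, 1.7368) x1=(0.1512, 1.4762) x2=(-1.0963, 0.3541) x3=(0.7958, 1.2178) x4=(-1.4388, -1.6254)
step 27: x0=(-1.6892, 1.7514) x1=(0.1499, 1.4850) x2=(-1.0912, 0.3641) x3=(0.7954, 1.2251) x4=(-1.4315, -1.6134)
step 28: x0=(-1.6978, 1.7662) x1=(0.1489, 1.4936) x2=(-1.0861, 0.3741) x3=(0.7949, 1.2323) x4=(-1.4242, -1.6013)
step 29: x0=(-1.7064, 1.7812) x1=(0.1480, 1.5021) x2=(-1.0810, 0.3842) x3=(0.7943, 1.2397) x4=(-1.4169, -1.5893)
step 30: x0=(-1.7150, 1.7962) x1=(0.1472, 1.5105) x2=(-1.0759, 0.3942) x3=(0.7935, 1.2471) x4=(-1.4097, -1.5774)
step 31: x0=(-1.7236, 1.8114) x1=(0.1465, 1.5188) x2=(-1.0707, 0.4042) x3=(0.7926, 1.2547) x4=(-1.4024, -1.5654)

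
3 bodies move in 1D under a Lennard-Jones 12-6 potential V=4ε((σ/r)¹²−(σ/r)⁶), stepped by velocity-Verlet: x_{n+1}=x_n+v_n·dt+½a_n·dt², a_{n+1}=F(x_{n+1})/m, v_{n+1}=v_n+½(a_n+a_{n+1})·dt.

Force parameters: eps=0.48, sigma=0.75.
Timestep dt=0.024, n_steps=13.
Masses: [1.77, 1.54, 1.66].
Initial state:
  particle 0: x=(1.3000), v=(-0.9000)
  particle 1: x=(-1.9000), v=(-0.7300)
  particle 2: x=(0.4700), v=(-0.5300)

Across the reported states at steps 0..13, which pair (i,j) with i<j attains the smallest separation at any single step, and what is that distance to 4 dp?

step 0: x0=(1.3000) x1=(-1.9000) x2=(0.4700)
step 1: x0=(1.2785) x1=(-1.9175) x2=(0.4572)
step 2: x0=(1.2574) x1=(-1.9350) x2=(0.4439)
step 3: x0=(1.2370) x1=(-1.9526) x2=(0.4299)
step 4: x0=(1.2174) x1=(-1.9701) x2=(0.4150)
step 5: x0=(1.1989) x1=(-1.9876) x2=(0.3990)
step 6: x0=(1.1815) x1=(-2.0051) x2=(0.3818)
step 7: x0=(1.1653) x1=(-2.0226) x2=(0.3633)
step 8: x0=(1.1501) x1=(-2.0401) x2=(0.3437)
step 9: x0=(1.1358) x1=(-2.0576) x2=(0.3232)
step 10: x0=(1.1222) x1=(-2.0751) x2=(0.3020)
step 11: x0=(1.1090) x1=(-2.0926) x2=(0.2802)
step 12: x0=(1.0961) x1=(-2.1101) x2=(0.2583)
step 13: x0=(1.0832) x1=(-2.1276) x2=(0.2362)

pair (0,2), distance 0.7998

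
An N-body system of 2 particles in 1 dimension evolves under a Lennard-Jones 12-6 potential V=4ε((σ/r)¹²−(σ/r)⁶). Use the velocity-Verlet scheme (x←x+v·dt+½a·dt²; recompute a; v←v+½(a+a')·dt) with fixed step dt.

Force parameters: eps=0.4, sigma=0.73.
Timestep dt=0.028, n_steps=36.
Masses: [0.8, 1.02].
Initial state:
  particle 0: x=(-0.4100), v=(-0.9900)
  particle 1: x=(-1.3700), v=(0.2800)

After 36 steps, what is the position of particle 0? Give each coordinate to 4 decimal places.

(-0.3709)

step 0: x0=(-0.4100) x1=(-1.3700)
step 1: x0=(-0.4383) x1=(-1.3617)
step 2: x0=(-0.4679) x1=(-1.3524)
step 3: x0=(-0.4987) x1=(-1.3421)
step 4: x0=(-0.5302) x1=(-1.3313)
step 5: x0=(-0.5608) x1=(-1.3212)
step 6: x0=(-0.5859) x1=(-1.3154)
step 7: x0=(-0.5980) x1=(-1.3199)
step 8: x0=(-0.5942) x1=(-1.3368)
step 9: x0=(-0.5811) x1=(-1.3609)
step 10: x0=(-0.5653) x1=(-1.3872)
step 11: x0=(-0.5496) x1=(-1.4134)
step 12: x0=(-0.5349) x1=(-1.4388)
step 13: x0=(-0.5216) x1=(-1.4632)
step 14: x0=(-0.5095) x1=(-1.4866)
step 15: x0=(-0.4984) x1=(-1.5092)
step 16: x0=(-0.4883) x1=(-1.5310)
step 17: x0=(-0.4790) x1=(-1.5522)
step 18: x0=(-0.4704) x1=(-1.5728)
step 19: x0=(-0.4624) x1=(-1.5930)
step 20: x0=(-0.4550) x1=(-1.6128)
step 21: x0=(-0.4479) x1=(-1.6322)
step 22: x0=(-0.4413) x1=(-1.6513)
step 23: x0=(-0.4350) x1=(-1.6701)
step 24: x0=(-0.4290) x1=(-1.6887)
step 25: x0=(-0.4233) x1=(-1.7071)
step 26: x0=(-0.4177) x1=(-1.7254)
step 27: x0=(-0.4124) x1=(-1.7434)
step 28: x0=(-0.4073) x1=(-1.7613)
step 29: x0=(-0.4023) x1=(-1.7791)
step 30: x0=(-0.3975) x1=(-1.7968)
step 31: x0=(-0.3928) x1=(-1.8144)
step 32: x0=(-0.3883) x1=(-1.8319)
step 33: x0=(-0.3838) x1=(-1.8493)
step 34: x0=(-0.3794) x1=(-1.8666)
step 35: x0=(-0.3752) x1=(-1.8839)
step 36: x0=(-0.3709) x1=(-1.9011)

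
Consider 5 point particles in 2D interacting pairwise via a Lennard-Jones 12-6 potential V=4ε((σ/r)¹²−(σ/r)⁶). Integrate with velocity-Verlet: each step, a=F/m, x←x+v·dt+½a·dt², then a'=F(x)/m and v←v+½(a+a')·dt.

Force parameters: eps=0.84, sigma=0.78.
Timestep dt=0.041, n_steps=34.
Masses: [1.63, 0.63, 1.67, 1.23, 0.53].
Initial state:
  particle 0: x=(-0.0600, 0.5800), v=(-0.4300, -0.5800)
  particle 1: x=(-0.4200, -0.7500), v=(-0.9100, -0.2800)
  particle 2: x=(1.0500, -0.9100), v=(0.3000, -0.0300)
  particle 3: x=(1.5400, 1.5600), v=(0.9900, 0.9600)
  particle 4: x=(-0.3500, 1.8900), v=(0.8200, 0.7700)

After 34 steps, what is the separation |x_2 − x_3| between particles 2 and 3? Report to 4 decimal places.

step 0: x0=(-0.0600, 0.5800) x1=(-0.4200, -0.7500) x2=(1.0500, -0.9100) x3=(1.5400, 1.5600) x4=(-0.3500, 1.8900)
step 1: x0=(-0.0777, 0.5563) x1=(-0.4568, -0.7609) x2=(1.0621, -0.9112) x3=(1.5805, 1.5993) x4=(-0.3161, 1.9207)
step 2: x0=(-0.0956, 0.5325) x1=(-0.4926, -0.7707) x2=(1.0740, -0.9123) x3=(1.6209, 1.6387) x4=(-0.2819, 1.9500)
step 3: x0=(-0.1135, 0.5085) x1=(-0.5276, -0.7793) x2=(1.0857, -0.9133) x3=(1.6612, 1.6779) x4=(-0.2473, 1.9782)
step 4: x0=(-0.1316, 0.4844) x1=(-0.5617, -0.7866) x2=(1.0971, -0.9143) x3=(1.7015, 1.7172) x4=(-0.2125, 2.0054)
step 5: x0=(-0.1499, 0.4599) x1=(-0.5950, -0.7926) x2=(1.1084, -0.9152) x3=(1.7416, 1.7565) x4=(-0.1776, 2.0319)
step 6: x0=(-0.1683, 0.4350) x1=(-0.6276, -0.7971) x2=(1.1196, -0.9161) x3=(1.7817, 1.7957) x4=(-0.1425, 2.0578)
step 7: x0=(-0.1868, 0.4096) x1=(-0.6593, -0.8002) x2=(1.1306, -0.9169) x3=(1.8217, 1.8350) x4=(-0.1073, 2.0831)
step 8: x0=(-0.2056, 0.3837) x1=(-0.6902, -0.8016) x2=(1.1416, -0.9177) x3=(1.8616, 1.8742) x4=(-0.0719, 2.1080)
step 9: x0=(-0.2245, 0.3571) x1=(-0.7202, -0.8012) x2=(1.1524, -0.9184) x3=(1.9015, 1.9135) x4=(-0.0365, 2.1326)
step 10: x0=(-0.2438, 0.3299) x1=(-0.7493, -0.7989) x2=(1.1631, -0.9191) x3=(1.9413, 1.9527) x4=(-0.0009, 2.1570)
step 11: x0=(-0.2633, 0.3018) x1=(-0.7772, -0.7943) x2=(1.1737, -0.9197) x3=(1.9810, 1.9920) x4=(0.0348, 2.1811)
step 12: x0=(-0.2833, 0.2728) x1=(-0.8038, -0.7874) x2=(1.1843, -0.9203) x3=(2.0207, 2.0312) x4=(0.0705, 2.2050)
step 13: x0=(-0.3038, 0.2427) x1=(-0.8290, -0.7776) x2=(1.1947, -0.9208) x3=(2.0603, 2.0704) x4=(0.1064, 2.2288)
step 14: x0=(-0.3248, 0.2114) x1=(-0.8523, -0.7645) x2=(1.2051, -0.9213) x3=(2.0998, 2.1097) x4=(0.1424, 2.2525)
step 15: x0=(-0.3466, 0.1785) x1=(-0.8735, -0.7474) x2=(1.2155, -0.9218) x3=(2.1393, 2.1489) x4=(0.1785, 2.2761)
step 16: x0=(-0.3694, 0.1438) x1=(-0.8919, -0.7258) x2=(1.2257, -0.9223) x3=(2.1788, 2.1882) x4=(0.2147, 2.2996)
step 17: x0=(-0.3935, 0.1070) x1=(-0.9070, -0.6986) x2=(1.2359, -0.9227) x3=(2.2181, 2.2274) x4=(0.2510, 2.3231)
step 18: x0=(-0.4189, 0.0679) x1=(-0.9184, -0.6656) x2=(1.2461, -0.9231) x3=(2.2575, 2.2667) x4=(0.2874, 2.3465)
step 19: x0=(-0.4447, 0.0282) x1=(-0.9285, -0.6309) x2=(1.2561, -0.9234) x3=(2.2968, 2.3059) x4=(0.3239, 2.3698)
step 20: x0=(-0.4648, -0.0038) x1=(-0.9534, -0.6165) x2=(1.2662, -0.9238) x3=(2.3360, 2.3451) x4=(0.3606, 2.3931)
step 21: x0=(-0.4696, -0.0167) x1=(-1.0176, -0.6513) x2=(1.2762, -0.9241) x3=(2.3751, 2.3844) x4=(0.3974, 2.4164)
step 22: x0=(-0.4713, -0.0260) x1=(-1.0897, -0.6954) x2=(1.2861, -0.9244) x3=(2.4143, 2.4236) x4=(0.4342, 2.4397)
step 23: x0=(-0.4742, -0.0368) x1=(-1.1584, -0.7359) x2=(1.2960, -0.9247) x3=(2.4533, 2.4629) x4=(0.4712, 2.4629)
step 24: x0=(-0.4790, -0.0495) x1=(-1.2224, -0.7715) x2=(1.3058, -0.9249) x3=(2.4923, 2.5021) x4=(0.5083, 2.4861)
step 25: x0=(-0.4854, -0.0637) x1=(-1.2820, -0.8028) x2=(1.3156, -0.9251) x3=(2.5313, 2.5414) x4=(0.5455, 2.5093)
step 26: x0=(-0.4931, -0.0794) x1=(-1.3379, -0.8309) x2=(1.3254, -0.9254) x3=(2.5702, 2.5806) x4=(0.5829, 2.5325)
step 27: x0=(-0.5020, -0.0960) x1=(-1.3909, -0.8562) x2=(1.3351, -0.9256) x3=(2.6091, 2.6198) x4=(0.6203, 2.5557)
step 28: x0=(-0.5119, -0.1135) x1=(-1.4413, -0.8794) x2=(1.3448, -0.9258) x3=(2.6479, 2.6591) x4=(0.6579, 2.5789)
step 29: x0=(-0.5225, -0.1317) x1=(-1.4895, -0.9008) x2=(1.3545, -0.9259) x3=(2.6866, 2.6983) x4=(0.6955, 2.6021)
step 30: x0=(-0.5338, -0.1505) x1=(-1.5359, -0.9207) x2=(1.3641, -0.9261) x3=(2.7253, 2.7375) x4=(0.7333, 2.6252)
step 31: x0=(-0.5458, -0.1698) x1=(-1.5805, -0.9393) x2=(1.3737, -0.9262) x3=(2.7640, 2.7767) x4=(0.7712, 2.6484)
step 32: x0=(-0.5583, -0.1895) x1=(-1.6237, -0.9569) x2=(1.3833, -0.9264) x3=(2.8026, 2.8160) x4=(0.8092, 2.6716)
step 33: x0=(-0.5713, -0.2096) x1=(-1.6656, -0.9734) x2=(1.3928, -0.9265) x3=(2.8412, 2.8552) x4=(0.8473, 2.6948)
step 34: x0=(-0.5847, -0.2300) x1=(-1.7062, -0.9892) x2=(1.4023, -0.9266) x3=(2.8797, 2.8944) x4=(0.8855, 2.7179)

4.0967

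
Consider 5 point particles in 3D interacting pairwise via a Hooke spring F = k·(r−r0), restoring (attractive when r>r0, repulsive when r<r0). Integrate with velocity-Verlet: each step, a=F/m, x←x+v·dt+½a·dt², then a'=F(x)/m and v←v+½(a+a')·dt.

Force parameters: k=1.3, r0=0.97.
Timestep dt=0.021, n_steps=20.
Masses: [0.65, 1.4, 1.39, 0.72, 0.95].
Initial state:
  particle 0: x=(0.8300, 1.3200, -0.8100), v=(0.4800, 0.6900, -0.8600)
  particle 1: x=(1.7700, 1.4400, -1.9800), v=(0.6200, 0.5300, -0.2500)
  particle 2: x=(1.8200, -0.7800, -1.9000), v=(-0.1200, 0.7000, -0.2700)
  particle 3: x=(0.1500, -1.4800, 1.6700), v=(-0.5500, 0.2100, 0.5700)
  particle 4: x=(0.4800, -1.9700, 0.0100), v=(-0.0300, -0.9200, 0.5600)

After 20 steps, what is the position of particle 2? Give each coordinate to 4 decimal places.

(1.5657, -0.4094, -1.6595)

step 0: x0=(0.8300, 1.3200, -0.8100) x1=(1.7700, 1.4400, -1.9800) x2=(1.8200, -0.7800, -1.9000) x3=(0.1500, -1.4800, 1.6700) x4=(0.4800, -1.9700, 0.0100)
step 1: x0=(0.8402, 1.3320, -0.8275) x1=(1.7825, 1.4498, -1.9842) x2=(1.8169, -0.7650, -1.9047) x3=(0.1397, -1.4737, 1.6787) x4=(0.4800, -1.9875, 0.0210)
step 2: x0=(0.8505, 1.3389, -0.8437) x1=(1.7939, 1.4571, -1.9865) x2=(1.8127, -0.7496, -1.9076) x3=(0.1321, -1.4636, 1.6808) x4=(0.4811, -2.0014, 0.0304)
step 3: x0=(0.8609, 1.3407, -0.8586) x1=(1.8042, 1.4618, -1.9867) x2=(1.8073, -0.7336, -1.9086) x3=(0.1270, -1.4498, 1.6763) x4=(0.4834, -2.0116, 0.0382)
step 4: x0=(0.8714, 1.3375, -0.8722) x1=(1.8134, 1.4640, -1.9848) x2=(1.8009, -0.7172, -1.9076) x3=(0.1247, -1.4321, 1.6651) x4=(0.4869, -2.0181, 0.0443)
step 5: x0=(0.8819, 1.3293, -0.8845) x1=(1.8215, 1.4635, -1.9810) x2=(1.7933, -0.7003, -1.9049) x3=(0.1250, -1.4108, 1.6474) x4=(0.4916, -2.0208, 0.0488)
step 6: x0=(0.8924, 1.3160, -0.8953) x1=(1.8285, 1.4605, -1.9751) x2=(1.7847, -0.6830, -1.9002) x3=(0.1279, -1.3858, 1.6232) x4=(0.4975, -2.0198, 0.0517)
step 7: x0=(0.9029, 1.2979, -0.9047) x1=(1.8344, 1.4550, -1.9673) x2=(1.7750, -0.6653, -1.8937) x3=(0.1336, -1.3571, 1.5925) x4=(0.5046, -2.0150, 0.0528)
step 8: x0=(0.9134, 1.2750, -0.9128) x1=(1.8392, 1.4470, -1.9575) x2=(1.7642, -0.6472, -1.8854) x3=(0.1418, -1.3250, 1.5554) x4=(0.5129, -2.0065, 0.0522)
step 9: x0=(0.9238, 1.2473, -0.9193) x1=(1.8429, 1.4364, -1.9458) x2=(1.7525, -0.6287, -1.8753) x3=(0.1527, -1.2893, 1.5121) x4=(0.5223, -1.9942, 0.0499)
step 10: x0=(0.9342, 1.2151, -0.9245) x1=(1.8454, 1.4235, -1.9322) x2=(1.7397, -0.6099, -1.8634) x3=(0.1662, -1.2504, 1.4627) x4=(0.5329, -1.9783, 0.0459)
step 11: x0=(0.9444, 1.1784, -0.9282) x1=(1.8469, 1.4081, -1.9168) x2=(1.7260, -0.5908, -1.8499) x3=(0.1822, -1.2081, 1.4074) x4=(0.5447, -1.9587, 0.0402)
step 12: x0=(0.9545, 1.1375, -0.9306) x1=(1.8473, 1.3904, -1.8995) x2=(1.7113, -0.5714, -1.8346) x3=(0.2008, -1.1628, 1.3463) x4=(0.5576, -1.9355, 0.0328)
step 13: x0=(0.9644, 1.0925, -0.9316) x1=(1.8467, 1.3705, -1.8804) x2=(1.6958, -0.5518, -1.8178) x3=(0.2217, -1.1144, 1.2797) x4=(0.5716, -1.9088, 0.0237)
step 14: x0=(0.9742, 1.0437, -0.9313) x1=(1.8450, 1.3483, -1.8597) x2=(1.6794, -0.5319, -1.7993) x3=(0.2451, -1.0632, 1.2077) x4=(0.5867, -1.8787, 0.0129)
step 15: x0=(0.9839, 0.9911, -0.9297) x1=(1.8422, 1.3239, -1.8373) x2=(1.6622, -0.5119, -1.7794) x3=(0.2707, -1.0093, 1.1307) x4=(0.6029, -1.8452, 0.0004)
step 16: x0=(0.9933, 0.9352, -0.9269) x1=(1.8385, 1.2974, -1.8133) x2=(1.6443, -0.4916, -1.7580) x3=(0.2985, -0.9528, 1.0488) x4=(0.6201, -1.8085, -0.0137)
step 17: x0=(1.0026, 0.8760, -0.9229) x1=(1.8339, 1.2689, -1.7877) x2=(1.6256, -0.4712, -1.7352) x3=(0.3284, -0.8940, 0.9624) x4=(0.6383, -1.7686, -0.0294)
step 18: x0=(1.0117, 0.8139, -0.9178) x1=(1.8283, 1.2385, -1.7607) x2=(1.6062, -0.4507, -1.7112) x3=(0.3603, -0.8329, 0.8717) x4=(0.6575, -1.7258, -0.0466)
step 19: x0=(1.0206, 0.7490, -0.9117) x1=(1.8217, 1.2063, -1.7323) x2=(1.5862, -0.4301, -1.6859) x3=(0.3942, -0.7698, 0.7770) x4=(0.6776, -1.6800, -0.0654)
step 20: x0=(1.0293, 0.6818, -0.9047) x1=(1.8143, 1.1722, -1.7026) x2=(1.5657, -0.4094, -1.6595) x3=(0.4298, -0.7049, 0.6787) x4=(0.6986, -1.6315, -0.0857)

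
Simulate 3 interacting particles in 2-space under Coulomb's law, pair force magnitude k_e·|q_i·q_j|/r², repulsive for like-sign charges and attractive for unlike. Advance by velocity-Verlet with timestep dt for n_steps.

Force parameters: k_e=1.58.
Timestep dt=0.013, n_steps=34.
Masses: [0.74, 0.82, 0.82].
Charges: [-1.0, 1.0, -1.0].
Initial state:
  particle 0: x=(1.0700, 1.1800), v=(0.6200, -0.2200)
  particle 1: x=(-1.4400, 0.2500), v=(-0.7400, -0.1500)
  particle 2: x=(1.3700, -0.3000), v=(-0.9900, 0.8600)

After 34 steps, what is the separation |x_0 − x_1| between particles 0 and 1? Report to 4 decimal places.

step 0: x0=(1.0700, 1.1800) x1=(-1.4400, 0.2500) x2=(1.3700, -0.3000)
step 1: x0=(1.0780, 1.1772) x1=(-1.4496, 0.2481) x2=(1.3571, -0.2889)
step 2: x0=(1.0860, 1.1746) x1=(-1.4591, 0.2461) x2=(1.3442, -0.2779)
step 3: x0=(1.0938, 1.1721) x1=(-1.4685, 0.2442) x2=(1.3313, -0.2671)
step 4: x0=(1.1016, 1.1697) x1=(-1.4778, 0.2423) x2=(1.3184, -0.2564)
step 5: x0=(1.1094, 1.1675) x1=(-1.4871, 0.2403) x2=(1.3055, -0.2458)
step 6: x0=(1.1170, 1.1655) x1=(-1.4963, 0.2384) x2=(1.2925, -0.2354)
step 7: x0=(1.1246, 1.1636) x1=(-1.5054, 0.2365) x2=(1.2796, -0.2252)
step 8: x0=(1.1321, 1.1619) x1=(-1.5144, 0.2346) x2=(1.2666, -0.2151)
step 9: x0=(1.1396, 1.1604) x1=(-1.5233, 0.2328) x2=(1.2536, -0.2052)
step 10: x0=(1.1470, 1.1590) x1=(-1.5322, 0.2309) x2=(1.2405, -0.1954)
step 11: x0=(1.1543, 1.1578) x1=(-1.5409, 0.2290) x2=(1.2275, -0.1859)
step 12: x0=(1.1616, 1.1568) x1=(-1.5496, 0.2271) x2=(1.2144, -0.1765)
step 13: x0=(1.1689, 1.1560) x1=(-1.5583, 0.2253) x2=(1.2012, -0.1672)
step 14: x0=(1.1761, 1.1554) x1=(-1.5668, 0.2234) x2=(1.1880, -0.1582)
step 15: x0=(1.1832, 1.1550) x1=(-1.5753, 0.2216) x2=(1.1748, -0.1493)
step 16: x0=(1.1903, 1.1548) x1=(-1.5836, 0.2198) x2=(1.1616, -0.1406)
step 17: x0=(1.1974, 1.1548) x1=(-1.5920, 0.2179) x2=(1.1483, -0.1321)
step 18: x0=(1.2045, 1.1550) x1=(-1.6002, 0.2161) x2=(1.1349, -0.1238)
step 19: x0=(1.2115, 1.1554) x1=(-1.6083, 0.2143) x2=(1.1215, -0.1157)
step 20: x0=(1.2185, 1.1560) x1=(-1.6164, 0.2125) x2=(1.1081, -0.1078)
step 21: x0=(1.2255, 1.1568) x1=(-1.6244, 0.2107) x2=(1.0945, -0.1001)
step 22: x0=(1.2325, 1.1578) x1=(-1.6323, 0.2089) x2=(1.0810, -0.0926)
step 23: x0=(1.2394, 1.1590) x1=(-1.6402, 0.2071) x2=(1.0673, -0.0852)
step 24: x0=(1.2464, 1.1605) x1=(-1.6479, 0.2053) x2=(1.0536, -0.0781)
step 25: x0=(1.2533, 1.1622) x1=(-1.6556, 0.2035) x2=(1.0398, -0.0712)
step 26: x0=(1.2603, 1.1640) x1=(-1.6632, 0.2017) x2=(1.0259, -0.0645)
step 27: x0=(1.2672, 1.1661) x1=(-1.6707, 0.2000) x2=(1.0119, -0.0579)
step 28: x0=(1.2742, 1.1685) x1=(-1.6782, 0.1982) x2=(0.9979, -0.0516)
step 29: x0=(1.2812, 1.1710) x1=(-1.6856, 0.1965) x2=(0.9837, -0.0455)
step 30: x0=(1.2882, 1.1737) x1=(-1.6929, 0.1947) x2=(0.9695, -0.0396)
step 31: x0=(1.2952, 1.1767) x1=(-1.7001, 0.1930) x2=(0.9552, -0.0338)
step 32: x0=(1.3023, 1.1798) x1=(-1.7072, 0.1912) x2=(0.9407, -0.0283)
step 33: x0=(1.3094, 1.1832) x1=(-1.7143, 0.1895) x2=(0.9262, -0.0230)
step 34: x0=(1.3165, 1.1868) x1=(-1.7213, 0.1878) x2=(0.9115, -0.0178)

3.1978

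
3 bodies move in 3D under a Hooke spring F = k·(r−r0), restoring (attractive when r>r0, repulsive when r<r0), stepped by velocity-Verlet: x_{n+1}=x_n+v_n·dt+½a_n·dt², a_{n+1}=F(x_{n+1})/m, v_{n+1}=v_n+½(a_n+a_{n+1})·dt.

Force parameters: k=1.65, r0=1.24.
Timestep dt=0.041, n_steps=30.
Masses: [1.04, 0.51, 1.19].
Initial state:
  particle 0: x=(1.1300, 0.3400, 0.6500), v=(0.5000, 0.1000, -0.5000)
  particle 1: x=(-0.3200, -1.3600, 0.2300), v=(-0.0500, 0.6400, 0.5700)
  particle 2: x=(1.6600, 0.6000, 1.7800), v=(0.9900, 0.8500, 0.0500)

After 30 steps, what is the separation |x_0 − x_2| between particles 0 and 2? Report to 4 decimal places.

step 0: x0=(1.1300, 0.3400, 0.6500) x1=(-0.3200, -1.3600, 0.2300) x2=(1.6600, 0.6000, 1.7800)
step 1: x0=(1.1496, 0.3431, 0.6293) x1=(-0.3170, -1.3284, 0.2565) x2=(1.6992, 0.6334, 1.7809)
step 2: x0=(1.1676, 0.3442, 0.6083) x1=(-0.3036, -1.2862, 0.2889) x2=(1.7354, 0.6641, 1.7795)
step 3: x0=(1.1839, 0.3435, 0.5871) x1=(-0.2800, -1.2336, 0.3271) x2=(1.7686, 0.6918, 1.7758)
step 4: x0=(1.1988, 0.3410, 0.5660) x1=(-0.2462, -1.1709, 0.3707) x2=(1.7988, 0.7168, 1.7697)
step 5: x0=(1.2122, 0.3370, 0.5450) x1=(-0.2024, -1.0987, 0.4193) x2=(1.8259, 0.7390, 1.7614)
step 6: x0=(1.2243, 0.3317, 0.5243) x1=(-0.1492, -1.0175, 0.4724) x2=(1.8501, 0.7586, 1.7508)
step 7: x0=(1.2354, 0.3252, 0.5040) x1=(-0.0869, -0.9282, 0.5298) x2=(1.8714, 0.7756, 1.7382)
step 8: x0=(1.2457, 0.3179, 0.4842) x1=(-0.0163, -0.8314, 0.5908) x2=(1.8898, 0.7902, 1.7235)
step 9: x0=(1.2552, 0.3099, 0.4650) x1=(0.0618, -0.7280, 0.6550) x2=(1.9056, 0.8026, 1.7069)
step 10: x0=(1.2644, 0.3015, 0.4465) x1=(0.1467, -0.6190, 0.7220) x2=(1.9188, 0.8129, 1.6885)
step 11: x0=(1.2734, 0.2930, 0.4287) x1=(0.2373, -0.5053, 0.7914) x2=(1.9298, 0.8213, 1.6685)
step 12: x0=(1.2824, 0.2845, 0.4115) x1=(0.3327, -0.3879, 0.8628) x2=(1.9386, 0.8281, 1.6470)
step 13: x0=(1.2917, 0.2762, 0.3949) x1=(0.4319, -0.2676, 0.9361) x2=(1.9456, 0.8334, 1.6243)
step 14: x0=(1.3015, 0.2684, 0.3787) x1=(0.5338, -0.1453, 1.0110) x2=(1.9509, 0.8375, 1.6005)
step 15: x0=(1.3120, 0.2609, 0.3629) x1=(0.6376, -0.0217, 1.0874) x2=(1.9550, 0.8407, 1.5757)
step 16: x0=(1.3230, 0.2539, 0.3472) x1=(0.7424, 0.1028, 1.1653) x2=(1.9580, 0.8432, 1.5502)
step 17: x0=(1.3347, 0.2472, 0.3315) x1=(0.8475, 0.2278, 1.2445) x2=(1.9604, 0.8451, 1.5241)
step 18: x0=(1.3469, 0.2408, 0.3159) x1=(0.9524, 0.3529, 1.3248) x2=(1.9624, 0.8468, 1.4975)
step 19: x0=(1.3595, 0.2346, 0.3004) x1=(1.0565, 0.4779, 1.4058) x2=(1.9644, 0.8484, 1.4705)
step 20: x0=(1.3724, 0.2286, 0.2851) x1=(1.1592, 0.6024, 1.4870) x2=(1.9667, 0.8500, 1.4432)
step 21: x0=(1.3855, 0.2228, 0.2704) x1=(1.2599, 0.7262, 1.5681) x2=(1.9697, 0.8516, 1.4154)
step 22: x0=(1.3988, 0.2174, 0.2565) x1=(1.3581, 0.8492, 1.6490) x2=(1.9737, 0.8532, 1.3870)
step 23: x0=(1.4122, 0.2126, 0.2437) x1=(1.4534, 0.9716, 1.7297) x2=(1.9787, 0.8547, 1.3578)
step 24: x0=(1.4259, 0.2085, 0.2322) x1=(1.5461, 1.0935, 1.8101) x2=(1.9847, 0.8558, 1.3275)
step 25: x0=(1.4398, 0.2053, 0.2224) x1=(1.6368, 1.2149, 1.8899) x2=(1.9913, 0.8562, 1.2961)
step 26: x0=(1.4540, 0.2032, 0.2145) x1=(1.7259, 1.3354, 1.9682) x2=(1.9983, 0.8560, 1.2636)
step 27: x0=(1.4687, 0.2026, 0.2087) x1=(1.8138, 1.4544, 2.0441) x2=(2.0055, 0.8553, 1.2302)
step 28: x0=(1.4839, 0.2035, 0.2053) x1=(1.9007, 1.5710, 2.1165) x2=(2.0126, 0.8541, 1.1963)
step 29: x0=(1.4996, 0.2063, 0.2045) x1=(1.9864, 1.6843, 2.1841) x2=(2.0197, 0.8528, 1.1622)
step 30: x0=(1.5161, 0.2111, 0.2064) x1=(2.0708, 1.7932, 2.2460) x2=(2.0268, 0.8516, 1.1282)

1.2332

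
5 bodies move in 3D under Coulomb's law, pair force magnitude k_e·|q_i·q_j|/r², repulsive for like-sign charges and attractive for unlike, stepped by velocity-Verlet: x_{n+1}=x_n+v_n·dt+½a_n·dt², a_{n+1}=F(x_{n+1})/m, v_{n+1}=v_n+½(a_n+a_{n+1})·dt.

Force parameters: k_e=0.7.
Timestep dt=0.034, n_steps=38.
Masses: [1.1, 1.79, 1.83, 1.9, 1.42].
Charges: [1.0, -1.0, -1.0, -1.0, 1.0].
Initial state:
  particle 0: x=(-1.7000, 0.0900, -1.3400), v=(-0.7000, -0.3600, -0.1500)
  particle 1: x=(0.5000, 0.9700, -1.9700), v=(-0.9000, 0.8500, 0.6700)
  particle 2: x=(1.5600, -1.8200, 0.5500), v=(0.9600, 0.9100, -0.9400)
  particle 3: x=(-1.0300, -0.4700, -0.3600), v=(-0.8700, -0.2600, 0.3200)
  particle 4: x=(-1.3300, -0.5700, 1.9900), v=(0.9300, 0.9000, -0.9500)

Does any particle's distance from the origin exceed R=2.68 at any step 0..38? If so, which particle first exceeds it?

yes, particle 2

step 0: x0=(-1.7000, 0.0900, -1.3400) x1=(0.5000, 0.9700, -1.9700) x2=(1.5600, -1.8200, 0.5500) x3=(-1.0300, -0.4700, -0.3600) x4=(-1.3300, -0.5700, 1.9900)
step 1: x0=(-1.7236, 0.0777, -1.3450) x1=(0.4694, 0.9989, -1.9472) x2=(1.5926, -1.7891, 0.5181) x3=(-1.0597, -0.4788, -0.3492) x4=(-1.2983, -0.5394, 1.9577)
step 2: x0=(-1.7469, 0.0652, -1.3497) x1=(0.4387, 1.0278, -1.9245) x2=(1.6253, -1.7582, 0.4862) x3=(-1.0896, -0.4875, -0.3384) x4=(-1.2666, -0.5088, 1.9252)
step 3: x0=(-1.7698, 0.0527, -1.3542) x1=(0.4080, 1.0568, -1.9018) x2=(1.6579, -1.7273, 0.4543) x3=(-1.1197, -0.4961, -0.3277) x4=(-1.2348, -0.4783, 1.8927)
step 4: x0=(-1.7924, 0.0399, -1.3584) x1=(0.3772, 1.0858, -1.8790) x2=(1.6905, -1.6964, 0.4224) x3=(-1.1499, -0.5047, -0.3171) x4=(-1.2030, -0.4477, 1.8600)
step 5: x0=(-1.8147, 0.0271, -1.3624) x1=(0.3464, 1.1148, -1.8563) x2=(1.7232, -1.6655, 0.3906) x3=(-1.1804, -0.5131, -0.3066) x4=(-1.1711, -0.4172, 1.8272)
step 6: x0=(-1.8367, 0.0142, -1.3662) x1=(0.3155, 1.1438, -1.8337) x2=(1.7558, -1.6347, 0.3589) x3=(-1.2111, -0.5215, -0.2961) x4=(-1.1391, -0.3867, 1.7943)
step 7: x0=(-1.8584, 0.0011, -1.3697) x1=(0.2846, 1.1728, -1.8110) x2=(1.7885, -1.6038, 0.3271) x3=(-1.2419, -0.5298, -0.2857) x4=(-1.1071, -0.3562, 1.7613)
step 8: x0=(-1.8797, -0.0121, -1.3730) x1=(0.2536, 1.2018, -1.7884) x2=(1.8211, -1.5730, 0.2954) x3=(-1.2729, -0.5380, -0.2754) x4=(-1.0750, -0.3257, 1.7281)
step 9: x0=(-1.9008, -0.0253, -1.3760) x1=(0.2226, 1.2309, -1.7657) x2=(1.8537, -1.5422, 0.2638) x3=(-1.3040, -0.5462, -0.2651) x4=(-1.0428, -0.2953, 1.6948)
step 10: x0=(-1.9215, -0.0387, -1.3788) x1=(0.1915, 1.2600, -1.7431) x2=(1.8863, -1.5114, 0.2321) x3=(-1.3353, -0.5543, -0.2549) x4=(-1.0106, -0.2648, 1.6614)
step 11: x0=(-1.9420, -0.0522, -1.3813) x1=(0.1604, 1.2890, -1.7205) x2=(1.9190, -1.4806, 0.2005) x3=(-1.3668, -0.5623, -0.2447) x4=(-0.9784, -0.2345, 1.6279)
step 12: x0=(-1.9623, -0.0657, -1.3835) x1=(0.1292, 1.3181, -1.6979) x2=(1.9516, -1.4498, 0.1689) x3=(-1.3983, -0.5702, -0.2346) x4=(-0.9461, -0.2041, 1.5941)
step 13: x0=(-1.9822, -0.0794, -1.3856) x1=(0.0980, 1.3472, -1.6753) x2=(1.9842, -1.4190, 0.1373) x3=(-1.4301, -0.5780, -0.2246) x4=(-0.9138, -0.1738, 1.5603)
step 14: x0=(-2.0019, -0.0931, -1.3873) x1=(0.0667, 1.3763, -1.6527) x2=(2.0169, -1.3883, 0.1058) x3=(-1.4619, -0.5858, -0.2146) x4=(-0.8815, -0.1435, 1.5263)
step 15: x0=(-2.0214, -0.1069, -1.3888) x1=(0.0354, 1.4054, -1.6301) x2=(2.0495, -1.3575, 0.0743) x3=(-1.4938, -0.5935, -0.2046) x4=(-0.8492, -0.1132, 1.4921)
step 16: x0=(-2.0406, -0.1208, -1.3900) x1=(0.0040, 1.4345, -1.6076) x2=(2.0821, -1.3268, 0.0428) x3=(-1.5259, -0.6011, -0.1947) x4=(-0.8168, -0.0830, 1.4578)
step 17: x0=(-2.0596, -0.1348, -1.3910) x1=(-0.0274, 1.4637, -1.5850) x2=(2.1147, -1.2961, 0.0113) x3=(-1.5580, -0.6086, -0.1849) x4=(-0.7844, -0.0528, 1.4233)
step 18: x0=(-2.0783, -0.1488, -1.3917) x1=(-0.0589, 1.4928, -1.5624) x2=(2.1474, -1.2654, -0.0201) x3=(-1.5902, -0.6160, -0.1752) x4=(-0.7520, -0.0227, 1.3887)
step 19: x0=(-2.0969, -0.1629, -1.3922) x1=(-0.0905, 1.5219, -1.5398) x2=(2.1800, -1.2347, -0.0516) x3=(-1.6225, -0.6234, -0.1655) x4=(-0.7196, 0.0074, 1.3540)
step 20: x0=(-2.1152, -0.1771, -1.3924) x1=(-0.1220, 1.5510, -1.5172) x2=(2.2126, -1.2040, -0.0830) x3=(-1.6549, -0.6307, -0.1558) x4=(-0.6872, 0.0374, 1.3191)
step 21: x0=(-2.1334, -0.1913, -1.3923) x1=(-0.1537, 1.5801, -1.4947) x2=(2.2452, -1.1733, -0.1143) x3=(-1.6873, -0.6378, -0.1463) x4=(-0.6548, 0.0674, 1.2841)
step 22: x0=(-2.1513, -0.2057, -1.3919) x1=(-0.1854, 1.6092, -1.4721) x2=(2.2778, -1.1426, -0.1457) x3=(-1.7198, -0.6449, -0.1369) x4=(-0.6225, 0.0974, 1.2489)
step 23: x0=(-2.1691, -0.2200, -1.3913) x1=(-0.2171, 1.6383, -1.4495) x2=(2.3104, -1.1119, -0.1770) x3=(-1.7523, -0.6520, -0.1275) x4=(-0.5901, 0.1273, 1.2136)
step 24: x0=(-2.1866, -0.2345, -1.3904) x1=(-0.2489, 1.6674, -1.4268) x2=(2.3430, -1.0812, -0.2084) x3=(-1.7849, -0.6589, -0.1182) x4=(-0.5577, 0.1571, 1.1782)
step 25: x0=(-2.2041, -0.2490, -1.3892) x1=(-0.2807, 1.6965, -1.4042) x2=(2.3756, -1.0506, -0.2397) x3=(-1.8175, -0.6658, -0.1091) x4=(-0.5254, 0.1870, 1.1427)
step 26: x0=(-2.2213, -0.2635, -1.3877) x1=(-0.3125, 1.7256, -1.3816) x2=(2.4081, -1.0199, -0.2710) x3=(-1.8501, -0.6726, -0.1000) x4=(-0.4931, 0.2168, 1.1070)
step 27: x0=(-2.2384, -0.2781, -1.3859) x1=(-0.3445, 1.7546, -1.3589) x2=(2.4407, -0.9892, -0.3022) x3=(-1.8828, -0.6793, -0.0911) x4=(-0.4607, 0.2465, 1.0713)
step 28: x0=(-2.2554, -0.2928, -1.3838) x1=(-0.3764, 1.7836, -1.3362) x2=(2.4733, -0.9586, -0.3335) x3=(-1.9155, -0.6859, -0.0823) x4=(-0.4284, 0.2762, 1.0354)
step 29: x0=(-2.2722, -0.3075, -1.3815) x1=(-0.4084, 1.8126, -1.3135) x2=(2.5058, -0.9279, -0.3647) x3=(-1.9483, -0.6925, -0.0736) x4=(-0.3962, 0.3059, 0.9994)
step 30: x0=(-2.2889, -0.3223, -1.3788) x1=(-0.4404, 1.8416, -1.2908) x2=(2.5384, -0.8973, -0.3959) x3=(-1.9811, -0.6989, -0.0651) x4=(-0.3639, 0.3356, 0.9633)
step 31: x0=(-2.3054, -0.3371, -1.3759) x1=(-0.4724, 1.8706, -1.2680) x2=(2.5709, -0.8666, -0.4272) x3=(-2.0138, -0.7054, -0.0567) x4=(-0.3316, 0.3653, 0.9272)
step 32: x0=(-2.3219, -0.3520, -1.3726) x1=(-0.5045, 1.8995, -1.2452) x2=(2.6035, -0.8360, -0.4583) x3=(-2.0466, -0.7117, -0.0484) x4=(-0.2994, 0.3949, 0.8909)
step 33: x0=(-2.3382, -0.3669, -1.3690) x1=(-0.5366, 1.9284, -1.2224) x2=(2.6360, -0.8053, -0.4895) x3=(-2.0795, -0.7180, -0.0404) x4=(-0.2672, 0.4245, 0.8546)
step 34: x0=(-2.3545, -0.3819, -1.3651) x1=(-0.5687, 1.9573, -1.1995) x2=(2.6685, -0.7747, -0.5207) x3=(-2.1123, -0.7242, -0.0324) x4=(-0.2349, 0.4542, 0.8181)
step 35: x0=(-2.3706, -0.3969, -1.3609) x1=(-0.6009, 1.9861, -1.1766) x2=(2.7010, -0.7440, -0.5518) x3=(-2.1452, -0.7304, -0.0247) x4=(-0.2027, 0.4838, 0.7816)
step 36: x0=(-2.3867, -0.4119, -1.3564) x1=(-0.6330, 2.0150, -1.1537) x2=(2.7335, -0.7134, -0.5830) x3=(-2.1780, -0.7365, -0.0171) x4=(-0.1705, 0.5134, 0.7450)
step 37: x0=(-2.4027, -0.4271, -1.3515) x1=(-0.6652, 2.0437, -1.1307) x2=(2.7659, -0.6827, -0.6141) x3=(-2.2109, -0.7425, -0.0097) x4=(-0.1384, 0.5430, 0.7083)
step 38: x0=(-2.4186, -0.4422, -1.3463) x1=(-0.6974, 2.0724, -1.1077) x2=(2.7984, -0.6521, -0.6452) x3=(-2.2438, -0.7485, -0.0024) x4=(-0.1062, 0.5727, 0.6716)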